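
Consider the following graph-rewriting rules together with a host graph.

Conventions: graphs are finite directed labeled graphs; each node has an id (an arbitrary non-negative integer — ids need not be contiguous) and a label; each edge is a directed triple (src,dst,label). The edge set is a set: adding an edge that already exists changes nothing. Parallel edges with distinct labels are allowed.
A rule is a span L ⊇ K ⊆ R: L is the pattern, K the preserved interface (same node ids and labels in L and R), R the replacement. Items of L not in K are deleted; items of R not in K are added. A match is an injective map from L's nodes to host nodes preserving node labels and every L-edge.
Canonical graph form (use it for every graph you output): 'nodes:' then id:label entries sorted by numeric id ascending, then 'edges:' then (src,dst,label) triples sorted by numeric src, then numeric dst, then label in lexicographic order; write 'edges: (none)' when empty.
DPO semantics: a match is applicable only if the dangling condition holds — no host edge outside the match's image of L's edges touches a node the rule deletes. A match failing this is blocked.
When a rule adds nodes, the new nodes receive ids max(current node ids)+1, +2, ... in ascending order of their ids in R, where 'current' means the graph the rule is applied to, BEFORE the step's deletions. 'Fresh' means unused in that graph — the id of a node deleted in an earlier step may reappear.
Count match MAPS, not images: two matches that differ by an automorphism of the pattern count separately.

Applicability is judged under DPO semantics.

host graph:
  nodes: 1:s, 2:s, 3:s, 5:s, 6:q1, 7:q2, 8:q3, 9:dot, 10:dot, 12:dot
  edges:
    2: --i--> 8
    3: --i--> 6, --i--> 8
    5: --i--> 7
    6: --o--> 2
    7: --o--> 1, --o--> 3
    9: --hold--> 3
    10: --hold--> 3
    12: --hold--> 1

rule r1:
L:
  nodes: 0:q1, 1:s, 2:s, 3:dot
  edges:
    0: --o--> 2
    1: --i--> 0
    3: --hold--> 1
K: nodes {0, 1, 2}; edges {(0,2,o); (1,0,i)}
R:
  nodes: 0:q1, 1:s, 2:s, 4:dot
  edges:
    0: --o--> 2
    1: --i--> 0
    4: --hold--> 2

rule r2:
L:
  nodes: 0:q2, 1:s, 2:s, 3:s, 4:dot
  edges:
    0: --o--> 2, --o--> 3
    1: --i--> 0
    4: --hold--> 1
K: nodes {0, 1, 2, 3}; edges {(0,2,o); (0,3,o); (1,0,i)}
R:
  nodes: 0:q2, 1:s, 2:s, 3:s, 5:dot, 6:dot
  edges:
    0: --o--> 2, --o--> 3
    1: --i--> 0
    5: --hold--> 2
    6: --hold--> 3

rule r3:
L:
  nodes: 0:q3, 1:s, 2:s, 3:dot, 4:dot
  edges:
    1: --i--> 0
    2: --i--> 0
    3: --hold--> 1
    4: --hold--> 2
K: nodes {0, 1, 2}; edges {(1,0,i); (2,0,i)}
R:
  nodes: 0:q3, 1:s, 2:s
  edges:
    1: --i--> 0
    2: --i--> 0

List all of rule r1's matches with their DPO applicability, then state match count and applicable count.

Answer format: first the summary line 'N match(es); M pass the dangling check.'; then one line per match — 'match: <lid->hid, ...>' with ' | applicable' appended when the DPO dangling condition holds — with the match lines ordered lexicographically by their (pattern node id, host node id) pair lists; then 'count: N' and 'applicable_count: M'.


2 match(es); 2 pass the dangling check.
match: 0->6, 1->3, 2->2, 3->9 | applicable
match: 0->6, 1->3, 2->2, 3->10 | applicable
count: 2
applicable_count: 2


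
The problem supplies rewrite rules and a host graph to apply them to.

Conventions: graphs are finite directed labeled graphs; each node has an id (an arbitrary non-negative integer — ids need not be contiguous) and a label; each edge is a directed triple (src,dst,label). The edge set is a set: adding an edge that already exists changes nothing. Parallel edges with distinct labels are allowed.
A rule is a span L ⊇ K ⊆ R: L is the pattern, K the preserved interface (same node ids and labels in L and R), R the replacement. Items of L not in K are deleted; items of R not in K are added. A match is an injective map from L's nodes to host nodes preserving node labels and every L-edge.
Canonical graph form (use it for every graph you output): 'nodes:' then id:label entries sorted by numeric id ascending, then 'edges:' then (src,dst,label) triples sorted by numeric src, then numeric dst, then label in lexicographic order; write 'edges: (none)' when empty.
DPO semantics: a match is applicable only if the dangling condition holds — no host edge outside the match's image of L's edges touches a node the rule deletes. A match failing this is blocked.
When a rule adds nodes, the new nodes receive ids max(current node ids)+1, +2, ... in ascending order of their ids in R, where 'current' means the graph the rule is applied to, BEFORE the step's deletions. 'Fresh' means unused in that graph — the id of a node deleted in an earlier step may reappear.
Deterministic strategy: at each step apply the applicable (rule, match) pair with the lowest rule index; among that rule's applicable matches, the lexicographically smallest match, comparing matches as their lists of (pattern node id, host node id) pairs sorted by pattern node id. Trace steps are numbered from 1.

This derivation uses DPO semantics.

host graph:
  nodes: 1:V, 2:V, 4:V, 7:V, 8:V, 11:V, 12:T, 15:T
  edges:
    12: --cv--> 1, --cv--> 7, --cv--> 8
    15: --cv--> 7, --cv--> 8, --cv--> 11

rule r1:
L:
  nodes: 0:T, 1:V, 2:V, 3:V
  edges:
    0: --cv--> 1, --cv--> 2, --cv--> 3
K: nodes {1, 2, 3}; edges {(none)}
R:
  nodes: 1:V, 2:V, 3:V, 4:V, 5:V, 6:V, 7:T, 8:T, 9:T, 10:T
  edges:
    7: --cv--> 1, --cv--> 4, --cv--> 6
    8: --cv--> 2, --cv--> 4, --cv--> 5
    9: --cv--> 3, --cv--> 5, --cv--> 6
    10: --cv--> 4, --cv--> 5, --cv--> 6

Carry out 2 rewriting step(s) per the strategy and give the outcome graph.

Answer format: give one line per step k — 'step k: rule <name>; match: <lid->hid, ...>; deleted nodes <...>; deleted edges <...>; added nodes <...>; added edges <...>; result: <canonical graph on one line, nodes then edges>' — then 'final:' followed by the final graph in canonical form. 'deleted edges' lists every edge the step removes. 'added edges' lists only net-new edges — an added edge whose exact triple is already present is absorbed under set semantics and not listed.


step 1: rule r1; match: 0->12, 1->1, 2->7, 3->8; deleted nodes 12; deleted edges (12,1,cv); (12,7,cv); (12,8,cv); added nodes 16, 17, 18, 19, 20, 21, 22; added edges (19,1,cv); (19,16,cv); (19,18,cv); (20,7,cv); (20,16,cv); (20,17,cv); (21,8,cv); (21,17,cv); (21,18,cv); (22,16,cv); (22,17,cv); (22,18,cv); result: nodes: 1:V, 2:V, 4:V, 7:V, 8:V, 11:V, 15:T, 16:V, 17:V, 18:V, 19:T, 20:T, 21:T, 22:T edges: (15,7,cv); (15,8,cv); (15,11,cv); (19,1,cv); (19,16,cv); (19,18,cv); (20,7,cv); (20,16,cv); (20,17,cv); (21,8,cv); (21,17,cv); (21,18,cv); (22,16,cv); (22,17,cv); (22,18,cv)
step 2: rule r1; match: 0->15, 1->7, 2->8, 3->11; deleted nodes 15; deleted edges (15,7,cv); (15,8,cv); (15,11,cv); added nodes 23, 24, 25, 26, 27, 28, 29; added edges (26,7,cv); (26,23,cv); (26,25,cv); (27,8,cv); (27,23,cv); (27,24,cv); (28,11,cv); (28,24,cv); (28,25,cv); (29,23,cv); (29,24,cv); (29,25,cv); result: nodes: 1:V, 2:V, 4:V, 7:V, 8:V, 11:V, 16:V, 17:V, 18:V, 19:T, 20:T, 21:T, 22:T, 23:V, 24:V, 25:V, 26:T, 27:T, 28:T, 29:T edges: (19,1,cv); (19,16,cv); (19,18,cv); (20,7,cv); (20,16,cv); (20,17,cv); (21,8,cv); (21,17,cv); (21,18,cv); (22,16,cv); (22,17,cv); (22,18,cv); (26,7,cv); (26,23,cv); (26,25,cv); (27,8,cv); (27,23,cv); (27,24,cv); (28,11,cv); (28,24,cv); (28,25,cv); (29,23,cv); (29,24,cv); (29,25,cv)
final:
nodes: 1:V, 2:V, 4:V, 7:V, 8:V, 11:V, 16:V, 17:V, 18:V, 19:T, 20:T, 21:T, 22:T, 23:V, 24:V, 25:V, 26:T, 27:T, 28:T, 29:T
edges: (19,1,cv); (19,16,cv); (19,18,cv); (20,7,cv); (20,16,cv); (20,17,cv); (21,8,cv); (21,17,cv); (21,18,cv); (22,16,cv); (22,17,cv); (22,18,cv); (26,7,cv); (26,23,cv); (26,25,cv); (27,8,cv); (27,23,cv); (27,24,cv); (28,11,cv); (28,24,cv); (28,25,cv); (29,23,cv); (29,24,cv); (29,25,cv)


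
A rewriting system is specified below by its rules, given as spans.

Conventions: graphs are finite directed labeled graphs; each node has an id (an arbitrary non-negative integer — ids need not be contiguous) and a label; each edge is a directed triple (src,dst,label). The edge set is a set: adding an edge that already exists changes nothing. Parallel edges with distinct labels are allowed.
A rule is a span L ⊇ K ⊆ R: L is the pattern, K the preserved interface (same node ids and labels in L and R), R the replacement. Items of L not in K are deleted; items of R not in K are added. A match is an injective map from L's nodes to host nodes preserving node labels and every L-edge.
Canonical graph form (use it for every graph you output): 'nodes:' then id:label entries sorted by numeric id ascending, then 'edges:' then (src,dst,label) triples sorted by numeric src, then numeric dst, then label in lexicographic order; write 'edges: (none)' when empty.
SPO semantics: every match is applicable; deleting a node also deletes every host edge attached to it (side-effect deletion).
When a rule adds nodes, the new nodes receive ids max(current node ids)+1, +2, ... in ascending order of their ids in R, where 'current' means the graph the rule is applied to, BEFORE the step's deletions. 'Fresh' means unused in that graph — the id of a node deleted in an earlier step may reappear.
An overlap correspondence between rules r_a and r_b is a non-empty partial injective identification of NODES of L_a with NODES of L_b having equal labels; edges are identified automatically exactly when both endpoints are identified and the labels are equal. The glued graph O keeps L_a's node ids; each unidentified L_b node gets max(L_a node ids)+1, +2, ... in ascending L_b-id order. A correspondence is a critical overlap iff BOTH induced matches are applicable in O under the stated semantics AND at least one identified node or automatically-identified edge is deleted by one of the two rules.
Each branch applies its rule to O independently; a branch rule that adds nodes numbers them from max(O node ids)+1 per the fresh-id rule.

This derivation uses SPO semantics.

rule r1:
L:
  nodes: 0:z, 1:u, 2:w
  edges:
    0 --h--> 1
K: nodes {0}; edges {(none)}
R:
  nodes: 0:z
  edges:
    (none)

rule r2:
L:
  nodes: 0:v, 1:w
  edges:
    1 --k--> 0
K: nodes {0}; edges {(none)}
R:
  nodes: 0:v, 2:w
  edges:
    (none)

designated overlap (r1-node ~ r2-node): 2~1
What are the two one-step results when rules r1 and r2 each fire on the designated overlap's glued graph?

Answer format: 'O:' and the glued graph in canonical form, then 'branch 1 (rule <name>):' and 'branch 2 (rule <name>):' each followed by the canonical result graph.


O:
nodes: 0:z, 1:u, 2:w, 3:v
edges: (0,1,h); (2,3,k)
branch 1 (rule r1):
nodes: 0:z, 3:v
edges: (none)
branch 2 (rule r2):
nodes: 0:z, 1:u, 3:v, 4:w
edges: (0,1,h)


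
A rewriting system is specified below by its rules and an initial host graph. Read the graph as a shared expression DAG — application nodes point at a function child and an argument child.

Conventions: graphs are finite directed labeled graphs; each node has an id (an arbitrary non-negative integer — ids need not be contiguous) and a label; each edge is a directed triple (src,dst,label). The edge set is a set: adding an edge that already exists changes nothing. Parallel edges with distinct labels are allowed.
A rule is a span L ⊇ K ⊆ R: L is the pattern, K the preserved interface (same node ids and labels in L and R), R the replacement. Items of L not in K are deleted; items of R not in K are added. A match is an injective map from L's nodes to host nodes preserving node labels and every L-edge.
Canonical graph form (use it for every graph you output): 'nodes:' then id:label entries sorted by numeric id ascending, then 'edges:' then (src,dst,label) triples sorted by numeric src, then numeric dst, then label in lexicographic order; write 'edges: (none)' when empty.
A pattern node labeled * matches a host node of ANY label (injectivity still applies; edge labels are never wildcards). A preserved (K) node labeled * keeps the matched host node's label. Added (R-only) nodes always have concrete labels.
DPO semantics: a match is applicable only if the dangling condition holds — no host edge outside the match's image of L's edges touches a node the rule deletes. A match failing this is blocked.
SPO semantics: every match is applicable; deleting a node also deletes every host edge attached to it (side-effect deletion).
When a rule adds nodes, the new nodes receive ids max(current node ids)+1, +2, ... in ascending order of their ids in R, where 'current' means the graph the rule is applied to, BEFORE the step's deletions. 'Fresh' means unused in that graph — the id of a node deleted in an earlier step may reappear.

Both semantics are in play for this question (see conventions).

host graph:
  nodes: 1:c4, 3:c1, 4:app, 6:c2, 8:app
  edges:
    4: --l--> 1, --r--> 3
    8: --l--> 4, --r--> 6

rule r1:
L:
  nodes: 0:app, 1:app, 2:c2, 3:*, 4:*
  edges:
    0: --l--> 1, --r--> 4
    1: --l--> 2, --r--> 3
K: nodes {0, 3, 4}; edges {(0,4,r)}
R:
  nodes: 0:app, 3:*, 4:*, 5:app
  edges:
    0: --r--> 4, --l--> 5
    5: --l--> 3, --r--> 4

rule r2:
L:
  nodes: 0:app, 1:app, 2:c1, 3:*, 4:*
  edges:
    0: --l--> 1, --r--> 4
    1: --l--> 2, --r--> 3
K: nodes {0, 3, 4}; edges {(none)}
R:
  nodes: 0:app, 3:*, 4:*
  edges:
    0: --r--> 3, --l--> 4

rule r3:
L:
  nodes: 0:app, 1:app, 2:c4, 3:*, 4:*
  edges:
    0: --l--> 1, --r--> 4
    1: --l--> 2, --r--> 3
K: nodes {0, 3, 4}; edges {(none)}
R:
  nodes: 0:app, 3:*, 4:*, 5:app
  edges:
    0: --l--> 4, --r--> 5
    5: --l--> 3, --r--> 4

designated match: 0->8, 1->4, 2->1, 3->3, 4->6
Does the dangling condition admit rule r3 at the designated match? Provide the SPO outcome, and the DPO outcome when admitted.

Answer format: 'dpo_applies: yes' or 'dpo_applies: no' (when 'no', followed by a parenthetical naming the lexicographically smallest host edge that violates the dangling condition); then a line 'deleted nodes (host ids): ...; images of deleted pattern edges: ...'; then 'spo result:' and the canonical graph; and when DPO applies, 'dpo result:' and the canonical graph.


dpo_applies: yes
deleted nodes (host ids): 1, 4; images of deleted pattern edges: (4,1,l); (4,3,r); (8,4,l); (8,6,r)
spo result:
nodes: 3:c1, 6:c2, 8:app, 9:app
edges: (8,6,l); (8,9,r); (9,3,l); (9,6,r)
dpo result:
nodes: 3:c1, 6:c2, 8:app, 9:app
edges: (8,6,l); (8,9,r); (9,3,l); (9,6,r)


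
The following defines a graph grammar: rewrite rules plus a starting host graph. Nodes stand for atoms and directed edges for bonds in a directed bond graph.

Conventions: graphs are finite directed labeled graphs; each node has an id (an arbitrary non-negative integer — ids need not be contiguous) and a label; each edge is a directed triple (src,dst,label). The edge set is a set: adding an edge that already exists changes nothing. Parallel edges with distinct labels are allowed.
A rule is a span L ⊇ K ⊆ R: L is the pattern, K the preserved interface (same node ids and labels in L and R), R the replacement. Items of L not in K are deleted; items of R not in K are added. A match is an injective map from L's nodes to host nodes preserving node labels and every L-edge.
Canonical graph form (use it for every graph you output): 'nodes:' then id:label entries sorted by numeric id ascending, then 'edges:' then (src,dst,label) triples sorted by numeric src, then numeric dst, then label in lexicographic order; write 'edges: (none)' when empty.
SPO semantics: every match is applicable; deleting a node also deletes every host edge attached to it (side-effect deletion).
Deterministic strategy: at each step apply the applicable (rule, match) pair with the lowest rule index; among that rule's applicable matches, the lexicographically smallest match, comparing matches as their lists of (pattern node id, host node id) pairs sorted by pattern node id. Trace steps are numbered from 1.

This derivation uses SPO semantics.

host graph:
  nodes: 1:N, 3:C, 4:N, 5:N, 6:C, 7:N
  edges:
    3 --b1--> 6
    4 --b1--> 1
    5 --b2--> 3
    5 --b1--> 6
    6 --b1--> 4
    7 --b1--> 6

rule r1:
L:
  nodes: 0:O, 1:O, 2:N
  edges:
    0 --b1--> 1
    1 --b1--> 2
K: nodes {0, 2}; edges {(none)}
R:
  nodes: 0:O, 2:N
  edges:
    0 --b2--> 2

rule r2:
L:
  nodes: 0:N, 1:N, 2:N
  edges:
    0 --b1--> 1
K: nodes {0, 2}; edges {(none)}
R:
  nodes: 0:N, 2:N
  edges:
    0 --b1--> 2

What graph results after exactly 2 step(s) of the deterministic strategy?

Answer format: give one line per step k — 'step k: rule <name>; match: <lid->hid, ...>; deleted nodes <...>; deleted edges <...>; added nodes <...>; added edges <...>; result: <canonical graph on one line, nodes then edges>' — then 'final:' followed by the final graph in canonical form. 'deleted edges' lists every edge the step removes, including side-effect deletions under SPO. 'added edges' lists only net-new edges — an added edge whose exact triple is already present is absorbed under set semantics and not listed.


step 1: rule r2; match: 0->4, 1->1, 2->5; deleted nodes 1; deleted edges (4,1,b1); added nodes (none); added edges (4,5,b1); result: nodes: 3:C, 4:N, 5:N, 6:C, 7:N edges: (3,6,b1); (4,5,b1); (5,3,b2); (5,6,b1); (6,4,b1); (7,6,b1)
step 2: rule r2; match: 0->4, 1->5, 2->7; deleted nodes 5; deleted edges (4,5,b1); (5,3,b2); (5,6,b1); added nodes (none); added edges (4,7,b1); result: nodes: 3:C, 4:N, 6:C, 7:N edges: (3,6,b1); (4,7,b1); (6,4,b1); (7,6,b1)
final:
nodes: 3:C, 4:N, 6:C, 7:N
edges: (3,6,b1); (4,7,b1); (6,4,b1); (7,6,b1)


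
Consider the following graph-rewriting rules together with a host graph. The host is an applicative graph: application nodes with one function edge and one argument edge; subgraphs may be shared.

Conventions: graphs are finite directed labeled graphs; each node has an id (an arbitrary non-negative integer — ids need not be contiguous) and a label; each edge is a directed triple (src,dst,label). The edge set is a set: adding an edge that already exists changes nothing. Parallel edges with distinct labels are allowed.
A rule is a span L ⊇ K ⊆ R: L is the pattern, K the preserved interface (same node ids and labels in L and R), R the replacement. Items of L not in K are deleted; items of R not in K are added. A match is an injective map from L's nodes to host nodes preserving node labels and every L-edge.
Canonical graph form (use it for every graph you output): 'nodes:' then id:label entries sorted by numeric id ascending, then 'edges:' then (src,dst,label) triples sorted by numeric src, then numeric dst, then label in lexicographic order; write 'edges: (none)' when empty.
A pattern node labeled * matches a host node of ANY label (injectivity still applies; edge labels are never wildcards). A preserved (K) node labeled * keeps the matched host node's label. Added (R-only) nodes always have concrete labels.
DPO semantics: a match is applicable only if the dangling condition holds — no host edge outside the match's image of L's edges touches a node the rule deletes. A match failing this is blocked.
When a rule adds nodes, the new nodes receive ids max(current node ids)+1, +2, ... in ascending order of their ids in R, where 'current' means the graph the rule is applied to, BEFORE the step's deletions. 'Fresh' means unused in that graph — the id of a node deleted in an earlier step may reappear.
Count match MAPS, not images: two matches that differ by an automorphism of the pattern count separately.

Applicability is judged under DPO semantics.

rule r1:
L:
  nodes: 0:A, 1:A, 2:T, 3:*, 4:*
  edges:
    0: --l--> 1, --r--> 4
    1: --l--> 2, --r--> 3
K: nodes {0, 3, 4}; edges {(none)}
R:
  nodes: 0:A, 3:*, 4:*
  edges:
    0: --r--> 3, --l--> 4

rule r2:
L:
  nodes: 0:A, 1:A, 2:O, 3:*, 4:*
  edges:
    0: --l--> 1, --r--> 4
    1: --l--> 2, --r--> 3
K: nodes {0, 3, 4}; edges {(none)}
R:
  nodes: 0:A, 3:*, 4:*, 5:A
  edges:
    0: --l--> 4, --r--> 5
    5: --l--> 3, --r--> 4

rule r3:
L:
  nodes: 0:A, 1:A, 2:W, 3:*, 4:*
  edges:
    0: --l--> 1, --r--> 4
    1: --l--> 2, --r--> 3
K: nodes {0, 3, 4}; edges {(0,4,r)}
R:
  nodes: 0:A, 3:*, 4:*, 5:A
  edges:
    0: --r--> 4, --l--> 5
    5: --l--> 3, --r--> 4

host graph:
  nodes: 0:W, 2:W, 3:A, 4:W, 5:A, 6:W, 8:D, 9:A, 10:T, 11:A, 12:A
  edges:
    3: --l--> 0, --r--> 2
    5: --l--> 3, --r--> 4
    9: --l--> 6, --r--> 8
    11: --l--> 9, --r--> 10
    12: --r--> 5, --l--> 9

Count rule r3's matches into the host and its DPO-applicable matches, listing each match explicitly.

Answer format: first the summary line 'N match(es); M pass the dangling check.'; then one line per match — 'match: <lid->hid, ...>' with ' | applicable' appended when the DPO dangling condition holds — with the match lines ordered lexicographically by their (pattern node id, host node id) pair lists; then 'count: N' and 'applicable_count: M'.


3 match(es); 1 pass the dangling check.
match: 0->5, 1->3, 2->0, 3->2, 4->4 | applicable
match: 0->11, 1->9, 2->6, 3->8, 4->10
match: 0->12, 1->9, 2->6, 3->8, 4->5
count: 3
applicable_count: 1


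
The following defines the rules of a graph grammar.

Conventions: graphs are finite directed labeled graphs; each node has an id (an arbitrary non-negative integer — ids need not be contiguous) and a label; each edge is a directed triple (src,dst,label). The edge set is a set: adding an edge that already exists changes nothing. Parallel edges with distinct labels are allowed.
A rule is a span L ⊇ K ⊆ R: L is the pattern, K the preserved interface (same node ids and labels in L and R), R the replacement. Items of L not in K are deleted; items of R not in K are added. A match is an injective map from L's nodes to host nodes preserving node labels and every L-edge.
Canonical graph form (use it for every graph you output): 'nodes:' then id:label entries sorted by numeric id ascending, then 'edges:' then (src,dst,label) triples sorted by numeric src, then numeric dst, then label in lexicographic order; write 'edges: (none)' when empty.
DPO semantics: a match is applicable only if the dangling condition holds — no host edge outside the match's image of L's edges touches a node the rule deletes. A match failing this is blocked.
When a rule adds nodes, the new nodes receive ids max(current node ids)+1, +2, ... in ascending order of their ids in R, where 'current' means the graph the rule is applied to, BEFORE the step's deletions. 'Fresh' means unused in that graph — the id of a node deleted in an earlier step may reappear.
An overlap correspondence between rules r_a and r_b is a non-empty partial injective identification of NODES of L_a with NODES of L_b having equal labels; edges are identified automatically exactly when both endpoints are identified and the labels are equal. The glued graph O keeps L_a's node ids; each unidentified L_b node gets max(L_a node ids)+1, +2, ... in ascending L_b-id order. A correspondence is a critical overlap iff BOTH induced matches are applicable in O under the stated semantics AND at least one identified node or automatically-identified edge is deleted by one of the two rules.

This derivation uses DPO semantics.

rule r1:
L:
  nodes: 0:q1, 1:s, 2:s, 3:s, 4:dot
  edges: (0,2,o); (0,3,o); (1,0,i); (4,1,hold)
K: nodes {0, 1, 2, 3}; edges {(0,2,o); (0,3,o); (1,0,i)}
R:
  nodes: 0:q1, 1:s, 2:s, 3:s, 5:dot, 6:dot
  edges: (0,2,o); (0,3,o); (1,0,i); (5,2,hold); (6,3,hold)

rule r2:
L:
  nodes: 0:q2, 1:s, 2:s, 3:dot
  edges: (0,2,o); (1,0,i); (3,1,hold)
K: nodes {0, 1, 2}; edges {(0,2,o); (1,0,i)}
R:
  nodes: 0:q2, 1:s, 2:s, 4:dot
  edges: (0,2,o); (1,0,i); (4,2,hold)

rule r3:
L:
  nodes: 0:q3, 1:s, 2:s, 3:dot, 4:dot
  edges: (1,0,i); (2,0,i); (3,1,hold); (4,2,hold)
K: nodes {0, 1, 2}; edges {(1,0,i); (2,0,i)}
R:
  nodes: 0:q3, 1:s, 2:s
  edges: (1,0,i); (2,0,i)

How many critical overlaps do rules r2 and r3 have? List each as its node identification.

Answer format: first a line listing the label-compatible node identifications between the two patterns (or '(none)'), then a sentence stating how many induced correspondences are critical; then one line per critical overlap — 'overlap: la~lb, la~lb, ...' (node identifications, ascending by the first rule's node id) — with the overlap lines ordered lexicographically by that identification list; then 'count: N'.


label-compatible node identifications between L(r2) and L(r3): 1~1, 1~2, 2~1, 2~2, 3~3, 3~4
4 of the induced correspondences are critical overlaps of r2 and r3.
overlap: 1~1, 2~2, 3~3
overlap: 1~1, 3~3
overlap: 1~2, 2~1, 3~4
overlap: 1~2, 3~4
count: 4


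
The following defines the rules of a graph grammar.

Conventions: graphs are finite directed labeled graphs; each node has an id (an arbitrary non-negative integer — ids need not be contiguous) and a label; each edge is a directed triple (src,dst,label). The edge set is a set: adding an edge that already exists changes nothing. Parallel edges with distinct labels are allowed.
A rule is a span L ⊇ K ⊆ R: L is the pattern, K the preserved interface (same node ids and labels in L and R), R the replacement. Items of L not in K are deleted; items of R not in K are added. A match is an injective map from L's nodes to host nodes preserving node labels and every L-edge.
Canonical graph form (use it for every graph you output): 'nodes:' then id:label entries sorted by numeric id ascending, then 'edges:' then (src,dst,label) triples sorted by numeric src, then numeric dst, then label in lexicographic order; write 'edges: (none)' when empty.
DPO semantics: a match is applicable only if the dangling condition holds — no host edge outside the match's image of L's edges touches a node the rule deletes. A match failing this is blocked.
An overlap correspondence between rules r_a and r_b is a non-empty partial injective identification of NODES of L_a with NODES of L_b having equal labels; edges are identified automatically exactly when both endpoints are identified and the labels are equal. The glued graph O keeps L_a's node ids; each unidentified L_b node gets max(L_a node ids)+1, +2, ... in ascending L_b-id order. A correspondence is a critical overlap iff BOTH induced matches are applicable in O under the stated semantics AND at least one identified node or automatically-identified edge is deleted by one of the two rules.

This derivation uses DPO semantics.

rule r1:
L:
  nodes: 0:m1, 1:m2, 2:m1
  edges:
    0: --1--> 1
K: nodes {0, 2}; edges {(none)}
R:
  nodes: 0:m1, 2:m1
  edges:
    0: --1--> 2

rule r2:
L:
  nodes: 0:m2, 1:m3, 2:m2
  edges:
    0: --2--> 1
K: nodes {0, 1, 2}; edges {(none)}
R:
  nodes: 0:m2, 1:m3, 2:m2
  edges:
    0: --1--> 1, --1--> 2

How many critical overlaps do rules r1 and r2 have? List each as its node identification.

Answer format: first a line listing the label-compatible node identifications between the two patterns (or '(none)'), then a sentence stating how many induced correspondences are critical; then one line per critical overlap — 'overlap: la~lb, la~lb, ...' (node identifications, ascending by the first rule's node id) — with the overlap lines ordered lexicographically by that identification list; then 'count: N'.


label-compatible node identifications between L(r1) and L(r2): 1~0, 1~2
1 of the induced correspondences is a critical overlap of r1 and r2.
overlap: 1~2
count: 1


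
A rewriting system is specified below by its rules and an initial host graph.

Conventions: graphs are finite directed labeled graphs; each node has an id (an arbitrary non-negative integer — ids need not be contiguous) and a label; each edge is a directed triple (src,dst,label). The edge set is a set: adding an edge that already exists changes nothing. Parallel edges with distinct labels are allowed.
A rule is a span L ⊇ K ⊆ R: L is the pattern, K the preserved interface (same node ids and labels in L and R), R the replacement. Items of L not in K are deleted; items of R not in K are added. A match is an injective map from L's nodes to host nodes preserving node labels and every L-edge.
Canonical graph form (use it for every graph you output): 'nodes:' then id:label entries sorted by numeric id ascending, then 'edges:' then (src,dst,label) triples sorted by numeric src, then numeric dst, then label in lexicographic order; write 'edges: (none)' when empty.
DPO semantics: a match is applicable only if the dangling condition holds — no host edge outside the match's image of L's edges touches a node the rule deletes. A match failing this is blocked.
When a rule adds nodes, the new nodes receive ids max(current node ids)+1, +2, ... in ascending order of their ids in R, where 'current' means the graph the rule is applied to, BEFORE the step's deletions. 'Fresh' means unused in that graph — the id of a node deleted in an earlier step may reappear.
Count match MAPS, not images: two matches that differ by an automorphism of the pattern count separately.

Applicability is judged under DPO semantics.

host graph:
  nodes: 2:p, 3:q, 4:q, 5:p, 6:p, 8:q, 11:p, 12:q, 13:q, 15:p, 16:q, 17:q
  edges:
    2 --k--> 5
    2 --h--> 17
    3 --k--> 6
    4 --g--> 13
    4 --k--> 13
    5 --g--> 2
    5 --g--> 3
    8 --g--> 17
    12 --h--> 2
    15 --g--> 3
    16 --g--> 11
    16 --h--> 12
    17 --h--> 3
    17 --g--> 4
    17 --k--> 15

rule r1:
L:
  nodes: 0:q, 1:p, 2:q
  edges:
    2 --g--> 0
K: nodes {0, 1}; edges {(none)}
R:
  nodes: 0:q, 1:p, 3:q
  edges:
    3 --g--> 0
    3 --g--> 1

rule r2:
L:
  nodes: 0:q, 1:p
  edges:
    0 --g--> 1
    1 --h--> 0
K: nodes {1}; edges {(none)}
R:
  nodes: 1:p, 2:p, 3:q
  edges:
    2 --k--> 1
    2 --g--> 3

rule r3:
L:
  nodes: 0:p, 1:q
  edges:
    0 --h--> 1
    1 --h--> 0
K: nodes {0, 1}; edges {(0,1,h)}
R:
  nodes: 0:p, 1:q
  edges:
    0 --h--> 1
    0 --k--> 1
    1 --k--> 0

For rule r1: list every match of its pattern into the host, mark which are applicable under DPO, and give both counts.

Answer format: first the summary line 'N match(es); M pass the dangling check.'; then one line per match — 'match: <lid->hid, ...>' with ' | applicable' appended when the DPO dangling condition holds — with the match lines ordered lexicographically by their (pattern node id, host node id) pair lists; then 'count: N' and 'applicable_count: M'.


15 match(es); 5 pass the dangling check.
match: 0->4, 1->2, 2->17
match: 0->4, 1->5, 2->17
match: 0->4, 1->6, 2->17
match: 0->4, 1->11, 2->17
match: 0->4, 1->15, 2->17
match: 0->13, 1->2, 2->4
match: 0->13, 1->5, 2->4
match: 0->13, 1->6, 2->4
match: 0->13, 1->11, 2->4
match: 0->13, 1->15, 2->4
match: 0->17, 1->2, 2->8 | applicable
match: 0->17, 1->5, 2->8 | applicable
match: 0->17, 1->6, 2->8 | applicable
match: 0->17, 1->11, 2->8 | applicable
match: 0->17, 1->15, 2->8 | applicable
count: 15
applicable_count: 5


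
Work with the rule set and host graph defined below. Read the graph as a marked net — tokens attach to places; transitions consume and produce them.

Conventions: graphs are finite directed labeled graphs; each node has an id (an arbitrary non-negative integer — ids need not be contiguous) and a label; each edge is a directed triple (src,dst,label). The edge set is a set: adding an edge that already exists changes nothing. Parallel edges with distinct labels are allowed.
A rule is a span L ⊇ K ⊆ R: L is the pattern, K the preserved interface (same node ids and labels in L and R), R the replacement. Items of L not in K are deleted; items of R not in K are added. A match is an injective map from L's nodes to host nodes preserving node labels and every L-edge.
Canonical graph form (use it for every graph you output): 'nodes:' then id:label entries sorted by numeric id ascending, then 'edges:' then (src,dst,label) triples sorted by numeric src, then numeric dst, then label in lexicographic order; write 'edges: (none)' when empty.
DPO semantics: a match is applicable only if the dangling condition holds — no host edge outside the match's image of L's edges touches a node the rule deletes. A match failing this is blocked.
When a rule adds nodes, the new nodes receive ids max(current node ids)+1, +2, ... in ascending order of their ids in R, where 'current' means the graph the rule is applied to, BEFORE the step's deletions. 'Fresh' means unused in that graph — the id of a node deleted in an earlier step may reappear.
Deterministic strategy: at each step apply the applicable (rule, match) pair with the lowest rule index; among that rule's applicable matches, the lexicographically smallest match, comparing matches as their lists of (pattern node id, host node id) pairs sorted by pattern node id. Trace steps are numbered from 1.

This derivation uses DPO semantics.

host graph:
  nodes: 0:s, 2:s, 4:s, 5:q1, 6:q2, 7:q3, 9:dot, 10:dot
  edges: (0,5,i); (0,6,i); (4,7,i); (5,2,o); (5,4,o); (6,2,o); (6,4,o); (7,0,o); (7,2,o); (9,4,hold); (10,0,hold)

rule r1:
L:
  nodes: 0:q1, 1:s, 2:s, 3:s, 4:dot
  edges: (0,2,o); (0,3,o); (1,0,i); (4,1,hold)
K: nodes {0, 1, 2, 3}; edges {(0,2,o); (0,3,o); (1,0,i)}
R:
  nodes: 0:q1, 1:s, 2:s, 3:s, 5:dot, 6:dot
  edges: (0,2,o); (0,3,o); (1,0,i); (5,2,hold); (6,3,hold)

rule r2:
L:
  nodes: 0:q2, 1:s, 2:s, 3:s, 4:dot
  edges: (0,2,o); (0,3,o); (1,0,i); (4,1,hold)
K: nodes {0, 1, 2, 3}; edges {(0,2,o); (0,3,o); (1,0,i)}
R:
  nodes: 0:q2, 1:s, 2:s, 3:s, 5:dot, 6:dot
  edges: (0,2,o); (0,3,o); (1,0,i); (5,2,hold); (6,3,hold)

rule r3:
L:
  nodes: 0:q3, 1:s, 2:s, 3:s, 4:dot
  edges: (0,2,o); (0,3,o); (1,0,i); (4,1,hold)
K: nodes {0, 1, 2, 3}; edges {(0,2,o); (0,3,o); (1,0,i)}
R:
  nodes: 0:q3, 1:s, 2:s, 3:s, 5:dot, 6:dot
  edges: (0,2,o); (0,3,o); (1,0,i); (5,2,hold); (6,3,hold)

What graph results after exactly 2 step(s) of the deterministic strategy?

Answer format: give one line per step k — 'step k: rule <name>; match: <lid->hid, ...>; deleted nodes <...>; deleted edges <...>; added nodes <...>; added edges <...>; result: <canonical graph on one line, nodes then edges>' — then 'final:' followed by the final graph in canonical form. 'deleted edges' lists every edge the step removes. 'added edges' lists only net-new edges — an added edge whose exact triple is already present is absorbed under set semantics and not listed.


step 1: rule r1; match: 0->5, 1->0, 2->2, 3->4, 4->10; deleted nodes 10; deleted edges (10,0,hold); added nodes 11, 12; added edges (11,2,hold); (12,4,hold); result: nodes: 0:s, 2:s, 4:s, 5:q1, 6:q2, 7:q3, 9:dot, 11:dot, 12:dot edges: (0,5,i); (0,6,i); (4,7,i); (5,2,o); (5,4,o); (6,2,o); (6,4,o); (7,0,o); (7,2,o); (9,4,hold); (11,2,hold); (12,4,hold)
step 2: rule r3; match: 0->7, 1->4, 2->0, 3->2, 4->9; deleted nodes 9; deleted edges (9,4,hold); added nodes 13, 14; added edges (13,0,hold); (14,2,hold); result: nodes: 0:s, 2:s, 4:s, 5:q1, 6:q2, 7:q3, 11:dot, 12:dot, 13:dot, 14:dot edges: (0,5,i); (0,6,i); (4,7,i); (5,2,o); (5,4,o); (6,2,o); (6,4,o); (7,0,o); (7,2,o); (11,2,hold); (12,4,hold); (13,0,hold); (14,2,hold)
final:
nodes: 0:s, 2:s, 4:s, 5:q1, 6:q2, 7:q3, 11:dot, 12:dot, 13:dot, 14:dot
edges: (0,5,i); (0,6,i); (4,7,i); (5,2,o); (5,4,o); (6,2,o); (6,4,o); (7,0,o); (7,2,o); (11,2,hold); (12,4,hold); (13,0,hold); (14,2,hold)


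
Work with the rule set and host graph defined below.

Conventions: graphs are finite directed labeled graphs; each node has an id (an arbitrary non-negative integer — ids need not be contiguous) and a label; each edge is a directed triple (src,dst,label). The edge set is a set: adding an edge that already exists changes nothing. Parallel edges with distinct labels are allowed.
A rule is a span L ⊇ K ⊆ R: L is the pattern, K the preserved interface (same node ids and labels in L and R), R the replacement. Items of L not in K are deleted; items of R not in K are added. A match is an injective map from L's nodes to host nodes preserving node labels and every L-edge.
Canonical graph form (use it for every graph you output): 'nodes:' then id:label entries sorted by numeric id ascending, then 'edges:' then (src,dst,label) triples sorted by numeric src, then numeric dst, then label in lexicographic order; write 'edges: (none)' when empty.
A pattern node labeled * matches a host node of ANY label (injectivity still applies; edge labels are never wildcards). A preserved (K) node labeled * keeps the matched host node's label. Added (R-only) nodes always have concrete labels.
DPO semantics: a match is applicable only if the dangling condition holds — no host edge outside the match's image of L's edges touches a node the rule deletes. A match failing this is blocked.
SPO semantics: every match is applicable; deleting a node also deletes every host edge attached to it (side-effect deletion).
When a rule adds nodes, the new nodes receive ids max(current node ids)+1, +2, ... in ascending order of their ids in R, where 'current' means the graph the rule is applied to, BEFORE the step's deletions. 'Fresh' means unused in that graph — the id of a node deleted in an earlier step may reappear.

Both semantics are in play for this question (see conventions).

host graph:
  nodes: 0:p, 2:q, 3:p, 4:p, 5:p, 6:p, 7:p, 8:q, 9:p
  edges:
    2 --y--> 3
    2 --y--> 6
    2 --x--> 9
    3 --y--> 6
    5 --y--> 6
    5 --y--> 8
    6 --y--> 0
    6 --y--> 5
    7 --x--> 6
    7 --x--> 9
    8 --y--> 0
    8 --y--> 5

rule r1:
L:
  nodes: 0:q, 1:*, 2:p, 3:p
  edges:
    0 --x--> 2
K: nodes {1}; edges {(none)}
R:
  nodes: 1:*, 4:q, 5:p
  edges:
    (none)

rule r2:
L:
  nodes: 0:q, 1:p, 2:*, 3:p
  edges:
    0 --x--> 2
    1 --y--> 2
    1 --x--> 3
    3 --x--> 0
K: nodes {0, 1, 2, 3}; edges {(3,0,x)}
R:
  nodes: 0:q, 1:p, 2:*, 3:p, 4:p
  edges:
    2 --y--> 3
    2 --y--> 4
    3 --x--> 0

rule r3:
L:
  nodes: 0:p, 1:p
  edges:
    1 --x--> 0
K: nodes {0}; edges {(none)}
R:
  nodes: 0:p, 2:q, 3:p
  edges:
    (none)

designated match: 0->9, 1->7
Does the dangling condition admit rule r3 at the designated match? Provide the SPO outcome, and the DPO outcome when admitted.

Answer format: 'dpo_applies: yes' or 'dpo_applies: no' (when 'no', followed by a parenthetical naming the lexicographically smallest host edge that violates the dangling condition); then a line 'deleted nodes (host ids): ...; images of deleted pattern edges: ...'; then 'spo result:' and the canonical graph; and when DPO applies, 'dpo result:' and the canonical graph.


dpo_applies: no
(the rule deletes node 7, which keeps host edge (7,6,x) outside the match image — the dangling condition fails, DPO blocks; SPO proceeds and side-deletes such edges)
deleted nodes (host ids): 7; images of deleted pattern edges: (7,9,x)
spo result:
nodes: 0:p, 2:q, 3:p, 4:p, 5:p, 6:p, 8:q, 9:p, 10:q, 11:p
edges: (2,3,y); (2,6,y); (2,9,x); (3,6,y); (5,6,y); (5,8,y); (6,0,y); (6,5,y); (8,0,y); (8,5,y)


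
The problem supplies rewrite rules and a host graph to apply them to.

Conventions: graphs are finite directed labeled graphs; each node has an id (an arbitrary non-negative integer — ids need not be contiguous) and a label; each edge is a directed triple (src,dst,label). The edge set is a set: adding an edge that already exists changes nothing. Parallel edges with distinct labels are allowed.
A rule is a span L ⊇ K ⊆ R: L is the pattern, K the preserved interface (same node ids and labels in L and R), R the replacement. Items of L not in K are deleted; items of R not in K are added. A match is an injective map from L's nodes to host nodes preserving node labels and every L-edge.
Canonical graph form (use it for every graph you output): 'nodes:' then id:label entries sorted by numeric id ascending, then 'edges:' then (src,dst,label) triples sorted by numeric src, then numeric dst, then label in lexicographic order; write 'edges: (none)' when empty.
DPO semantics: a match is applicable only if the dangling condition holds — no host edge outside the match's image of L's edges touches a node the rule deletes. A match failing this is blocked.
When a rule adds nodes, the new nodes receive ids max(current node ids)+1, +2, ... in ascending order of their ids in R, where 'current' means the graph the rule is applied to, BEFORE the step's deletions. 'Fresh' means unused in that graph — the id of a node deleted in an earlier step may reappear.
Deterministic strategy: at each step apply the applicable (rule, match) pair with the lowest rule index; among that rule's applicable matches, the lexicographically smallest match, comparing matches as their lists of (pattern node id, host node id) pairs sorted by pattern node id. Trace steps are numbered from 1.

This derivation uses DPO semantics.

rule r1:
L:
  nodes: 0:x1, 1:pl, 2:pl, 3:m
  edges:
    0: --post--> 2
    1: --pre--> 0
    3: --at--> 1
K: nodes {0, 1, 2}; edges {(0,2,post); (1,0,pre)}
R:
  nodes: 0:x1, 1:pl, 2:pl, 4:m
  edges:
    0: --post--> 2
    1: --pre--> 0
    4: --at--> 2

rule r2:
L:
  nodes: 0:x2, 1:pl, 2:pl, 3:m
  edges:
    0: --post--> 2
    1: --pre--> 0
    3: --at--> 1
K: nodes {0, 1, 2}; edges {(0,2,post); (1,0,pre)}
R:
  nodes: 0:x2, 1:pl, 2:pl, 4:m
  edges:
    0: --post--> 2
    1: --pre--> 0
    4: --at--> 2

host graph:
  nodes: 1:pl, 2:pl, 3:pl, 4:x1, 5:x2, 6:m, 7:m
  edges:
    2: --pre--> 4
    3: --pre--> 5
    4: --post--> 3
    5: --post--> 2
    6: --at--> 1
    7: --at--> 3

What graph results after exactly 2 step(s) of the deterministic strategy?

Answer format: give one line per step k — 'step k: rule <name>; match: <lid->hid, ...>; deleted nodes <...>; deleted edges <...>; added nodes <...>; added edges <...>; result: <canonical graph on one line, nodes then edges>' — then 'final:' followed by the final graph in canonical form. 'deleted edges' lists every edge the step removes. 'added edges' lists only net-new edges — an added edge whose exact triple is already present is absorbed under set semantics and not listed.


step 1: rule r2; match: 0->5, 1->3, 2->2, 3->7; deleted nodes 7; deleted edges (7,3,at); added nodes 8; added edges (8,2,at); result: nodes: 1:pl, 2:pl, 3:pl, 4:x1, 5:x2, 6:m, 8:m edges: (2,4,pre); (3,5,pre); (4,3,post); (5,2,post); (6,1,at); (8,2,at)
step 2: rule r1; match: 0->4, 1->2, 2->3, 3->8; deleted nodes 8; deleted edges (8,2,at); added nodes 9; added edges (9,3,at); result: nodes: 1:pl, 2:pl, 3:pl, 4:x1, 5:x2, 6:m, 9:m edges: (2,4,pre); (3,5,pre); (4,3,post); (5,2,post); (6,1,at); (9,3,at)
final:
nodes: 1:pl, 2:pl, 3:pl, 4:x1, 5:x2, 6:m, 9:m
edges: (2,4,pre); (3,5,pre); (4,3,post); (5,2,post); (6,1,at); (9,3,at)
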